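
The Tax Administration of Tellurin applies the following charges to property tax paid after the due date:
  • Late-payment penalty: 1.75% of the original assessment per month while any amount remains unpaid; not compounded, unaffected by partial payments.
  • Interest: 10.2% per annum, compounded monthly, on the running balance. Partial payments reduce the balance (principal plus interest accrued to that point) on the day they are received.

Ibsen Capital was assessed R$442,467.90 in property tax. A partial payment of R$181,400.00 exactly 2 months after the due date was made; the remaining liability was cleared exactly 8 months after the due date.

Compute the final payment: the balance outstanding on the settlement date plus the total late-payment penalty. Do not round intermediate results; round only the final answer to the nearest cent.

R$344,561.48

Monthly rate = 10.2% ÷ 12 = 0.85%
Balance at month 2: R$442,467.9000 × (1 + 0.0085)^2 = R$450,021.8226…
After R$181,400.00 payment: R$450,021.8226… − R$181,400.00 = R$268,621.8226…
Balance at month 8: R$268,621.8226… × (1 + 0.0085)^6 = R$282,615.9749…
Penalty: 8 × 1.75% × R$442,467.90 = R$61,945.51…
Final settlement = outstanding balance + penalty = R$282,615.9749… + R$61,945.51… = R$344,561.48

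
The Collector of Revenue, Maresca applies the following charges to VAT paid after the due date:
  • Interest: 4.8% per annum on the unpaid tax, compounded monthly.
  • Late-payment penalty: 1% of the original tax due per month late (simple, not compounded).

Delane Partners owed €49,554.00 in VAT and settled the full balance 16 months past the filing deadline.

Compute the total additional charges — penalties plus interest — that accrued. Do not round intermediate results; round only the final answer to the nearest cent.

Late-payment penalty: 16 × 1% × €49,554.00 = €7,928.64
Interest (4.8%/yr ÷ 12 = 0.4%/month): €49,554.00 × ((1 + 0.004)^16 − 1) = €3,268.3990…
Penalties + interest = €7,928.6400 + €3,268.3990… = €11,197.04

€11,197.04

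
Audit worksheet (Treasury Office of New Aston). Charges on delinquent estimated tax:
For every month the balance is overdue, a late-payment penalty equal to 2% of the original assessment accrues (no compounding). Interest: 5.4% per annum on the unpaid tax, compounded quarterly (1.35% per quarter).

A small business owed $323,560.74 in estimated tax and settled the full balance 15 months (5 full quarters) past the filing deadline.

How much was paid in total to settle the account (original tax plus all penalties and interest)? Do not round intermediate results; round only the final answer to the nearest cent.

Late-payment penalty: 15 × 2% × $323,560.74 = $97,068.22…
Interest: $323,560.74 × ((1 + 0.0135)^5 − 1) = $323,560.74 × 0.0693473… = $22,438.0541…
Total = $323,560.74 + $97,068.2220 + $22,438.0541… = $443,067.02

$443,067.02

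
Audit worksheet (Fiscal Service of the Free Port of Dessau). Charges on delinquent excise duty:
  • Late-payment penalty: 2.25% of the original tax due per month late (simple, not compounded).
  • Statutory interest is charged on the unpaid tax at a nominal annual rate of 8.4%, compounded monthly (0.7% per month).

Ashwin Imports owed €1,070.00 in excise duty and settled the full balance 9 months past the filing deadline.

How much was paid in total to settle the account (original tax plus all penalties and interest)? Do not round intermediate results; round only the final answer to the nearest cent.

€1,356.00

Late-payment penalty = 2.25% × €1,070.00 × 9 mo = €216.68…
Interest: €1,070.00 × ((1 + 0.007)^9 − 1) = €1,070.00 × 0.0647931… = €69.3286…
Total = €1,070.00 + €216.6750 + €69.3286… = €1,356.00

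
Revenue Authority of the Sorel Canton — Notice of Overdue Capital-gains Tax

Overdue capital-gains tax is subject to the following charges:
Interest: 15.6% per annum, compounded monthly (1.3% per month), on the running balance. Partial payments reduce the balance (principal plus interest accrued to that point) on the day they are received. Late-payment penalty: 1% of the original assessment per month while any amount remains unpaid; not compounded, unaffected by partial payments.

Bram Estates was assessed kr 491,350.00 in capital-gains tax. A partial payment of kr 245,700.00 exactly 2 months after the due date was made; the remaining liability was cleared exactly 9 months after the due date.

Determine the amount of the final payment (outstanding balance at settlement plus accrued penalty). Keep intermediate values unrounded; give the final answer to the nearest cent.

Balance at month 2: kr 491,350.0000 × (1 + 0.013)^2 = kr 504,208.1382…
After kr 245,700.00 payment: kr 504,208.1382… − kr 245,700.00 = kr 258,508.1382…
Balance at month 9: kr 258,508.1382… × (1 + 0.013)^7 = kr 282,969.9625…
Penalty: 9 × 1% × kr 491,350.00 = kr 44,221.50
Final settlement = outstanding balance + penalty = kr 282,969.9625… + kr 44,221.50 = kr 327,191.46

kr 327,191.46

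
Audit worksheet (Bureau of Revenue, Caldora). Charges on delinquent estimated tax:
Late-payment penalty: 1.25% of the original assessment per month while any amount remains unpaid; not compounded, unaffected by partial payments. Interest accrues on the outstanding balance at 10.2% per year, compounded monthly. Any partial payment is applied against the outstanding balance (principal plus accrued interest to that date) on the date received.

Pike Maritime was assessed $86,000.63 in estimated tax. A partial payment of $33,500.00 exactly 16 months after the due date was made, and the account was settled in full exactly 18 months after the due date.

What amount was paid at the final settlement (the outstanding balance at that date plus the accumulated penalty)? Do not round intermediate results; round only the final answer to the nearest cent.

$85,432.12

Monthly rate = 10.2% ÷ 12 = 0.85%
Balance at month 16: $86,000.6300 × (1 + 0.0085)^16 = $98,472.7516…
After $33,500.00 payment: $98,472.7516… − $33,500.00 = $64,972.7516…
Balance at month 18: $64,972.7516… × (1 + 0.0085)^2 = $66,081.9827…
Penalty: 18 × 1.25% × $86,000.63 = $19,350.14…
Final settlement = outstanding balance + penalty = $66,081.9827… + $19,350.14… = $85,432.12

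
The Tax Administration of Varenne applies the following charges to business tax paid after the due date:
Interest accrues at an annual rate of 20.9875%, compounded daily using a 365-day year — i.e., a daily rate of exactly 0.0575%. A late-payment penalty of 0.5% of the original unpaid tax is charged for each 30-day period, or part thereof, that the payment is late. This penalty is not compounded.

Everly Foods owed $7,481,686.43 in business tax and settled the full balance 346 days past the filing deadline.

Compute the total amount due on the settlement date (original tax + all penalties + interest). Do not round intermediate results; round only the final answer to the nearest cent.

Penalty periods: ⌈346/30⌉ = 12; penalty = 12 × 0.5% × $7,481,686.43 = $448,901.19…
Interest: $7,481,686.43 × ((1 + 0.000575)^346 − 1) = $7,481,686.43 × 0.22005120… = $1,646,354.0652…
Total = $7,481,686.43 + $448,901.1858 + $1,646,354.0652… = $9,576,941.68

$9,576,941.68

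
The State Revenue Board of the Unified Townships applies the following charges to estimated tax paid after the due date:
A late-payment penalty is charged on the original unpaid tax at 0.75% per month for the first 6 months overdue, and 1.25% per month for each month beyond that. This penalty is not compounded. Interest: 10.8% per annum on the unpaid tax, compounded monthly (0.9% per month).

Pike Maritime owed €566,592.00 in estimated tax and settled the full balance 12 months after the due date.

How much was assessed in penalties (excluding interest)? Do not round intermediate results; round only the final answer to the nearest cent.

€67,991.04

Penalty, months 1–6: 6 × 0.75% × €566,592.00 = €25,496.64
Penalty, months 7–12: 6 × 1.25% × €566,592.00 = €42,494.40
Total penalty = €25,496.64 + €42,494.40 = €67,991.04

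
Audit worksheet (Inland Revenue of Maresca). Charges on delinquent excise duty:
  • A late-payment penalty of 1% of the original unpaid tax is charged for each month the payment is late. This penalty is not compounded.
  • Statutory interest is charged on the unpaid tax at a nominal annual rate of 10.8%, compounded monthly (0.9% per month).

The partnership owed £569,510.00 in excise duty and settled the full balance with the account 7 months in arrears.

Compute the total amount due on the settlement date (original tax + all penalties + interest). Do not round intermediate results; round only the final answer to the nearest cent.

Late-payment penalty: 7 × 1% × £569,510.00 = £39,865.70
Interest: £569,510.00 × ((1 + 0.009)^7 − 1) = £569,510.00 × 0.0647267… = £36,862.5290…
Total = £569,510.00 + £39,865.7000 + £36,862.5290… = £646,238.23

£646,238.23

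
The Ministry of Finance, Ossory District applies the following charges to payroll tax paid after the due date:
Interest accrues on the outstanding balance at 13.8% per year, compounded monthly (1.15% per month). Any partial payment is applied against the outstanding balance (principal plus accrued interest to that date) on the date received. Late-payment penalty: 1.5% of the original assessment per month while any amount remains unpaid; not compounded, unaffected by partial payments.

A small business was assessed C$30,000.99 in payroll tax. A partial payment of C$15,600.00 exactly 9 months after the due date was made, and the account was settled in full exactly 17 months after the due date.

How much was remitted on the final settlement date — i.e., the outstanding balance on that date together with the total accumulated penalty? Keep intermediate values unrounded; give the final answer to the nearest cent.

C$26,994.03

Balance at month 9: C$30,000.9900 × (1 + 0.0115)^9 = C$33,252.8268…
After C$15,600.00 payment: C$33,252.8268… − C$15,600.00 = C$17,652.8268…
Balance at month 17: C$17,652.8268… × (1 + 0.0115)^8 = C$19,343.7806…
Penalty: 17 × 1.5% × C$30,000.99 = C$7,650.25…
Final settlement = outstanding balance + penalty = C$19,343.7806… + C$7,650.25… = C$26,994.03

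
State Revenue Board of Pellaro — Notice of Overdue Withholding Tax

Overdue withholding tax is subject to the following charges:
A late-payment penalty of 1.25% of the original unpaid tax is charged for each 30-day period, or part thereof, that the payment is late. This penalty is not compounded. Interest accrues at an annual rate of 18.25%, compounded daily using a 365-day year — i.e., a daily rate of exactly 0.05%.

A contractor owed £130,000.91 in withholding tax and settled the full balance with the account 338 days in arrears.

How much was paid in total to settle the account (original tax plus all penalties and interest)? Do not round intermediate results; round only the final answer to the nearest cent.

Penalty periods: ⌈338/30⌉ = 12; penalty = 12 × 1.25% × £130,000.91 = £19,500.14…
Interest: £130,000.91 × ((1 + 0.0005)^338 − 1) = £130,000.91 × 0.18407013… = £23,929.2841…
Total = £130,000.91 + £19,500.1365 + £23,929.2841… = £173,430.33

£173,430.33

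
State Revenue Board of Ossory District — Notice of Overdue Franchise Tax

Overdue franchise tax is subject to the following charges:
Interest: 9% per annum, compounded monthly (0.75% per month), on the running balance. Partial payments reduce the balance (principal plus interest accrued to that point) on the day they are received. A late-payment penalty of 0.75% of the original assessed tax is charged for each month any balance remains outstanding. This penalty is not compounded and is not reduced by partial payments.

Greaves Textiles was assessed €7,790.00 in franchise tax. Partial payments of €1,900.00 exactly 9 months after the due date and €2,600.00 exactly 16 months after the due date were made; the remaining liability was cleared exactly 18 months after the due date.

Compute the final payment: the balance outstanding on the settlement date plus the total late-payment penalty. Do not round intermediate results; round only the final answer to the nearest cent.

Balance at month 9: €7,790.0000 × (1 + 0.0075)^9 = €8,331.8789…
After €1,900.00 payment: €8,331.8789… − €1,900.00 = €6,431.8789…
Balance at month 16: €6,431.8789… × (1 + 0.0075)^7 = €6,777.2459…
After €2,600.00 payment: €6,777.2459… − €2,600.00 = €4,177.2459…
Balance at month 18: €4,177.2459… × (1 + 0.0075)^2 = €4,240.1396…
Penalty: 18 × 0.75% × €7,790.00 = €1,051.65
Final settlement = outstanding balance + penalty = €4,240.1396… + €1,051.65 = €5,291.79

€5,291.79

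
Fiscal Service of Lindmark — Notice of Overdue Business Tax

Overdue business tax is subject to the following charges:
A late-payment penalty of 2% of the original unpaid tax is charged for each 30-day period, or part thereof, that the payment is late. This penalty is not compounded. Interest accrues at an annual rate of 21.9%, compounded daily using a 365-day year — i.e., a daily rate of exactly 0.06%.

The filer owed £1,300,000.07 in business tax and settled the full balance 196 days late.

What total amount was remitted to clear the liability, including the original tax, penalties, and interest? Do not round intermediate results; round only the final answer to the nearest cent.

Penalty periods: ⌈196/30⌉ = 7; penalty = 7 × 2% × £1,300,000.07 = £182,000.01…
Interest: £1,300,000.07 × ((1 + 0.0006)^196 − 1) = £1,300,000.07 × 0.12475444… = £162,180.7776…
Total = £1,300,000.07 + £182,000.0098 + £162,180.7776… = £1,644,180.86

£1,644,180.86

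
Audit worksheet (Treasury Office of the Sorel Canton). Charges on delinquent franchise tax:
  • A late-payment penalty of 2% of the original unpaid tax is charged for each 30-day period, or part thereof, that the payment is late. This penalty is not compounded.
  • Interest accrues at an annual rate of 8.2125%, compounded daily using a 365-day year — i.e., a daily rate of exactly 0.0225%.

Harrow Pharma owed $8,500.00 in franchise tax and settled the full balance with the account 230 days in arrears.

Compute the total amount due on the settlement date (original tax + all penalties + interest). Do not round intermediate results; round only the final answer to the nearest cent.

Penalty periods: ⌈230/30⌉ = 8; penalty = 8 × 2% × $8,500.00 = $1,360.00
Interest: $8,500.00 × ((1 + 0.000225)^230 − 1) = $8,500.00 × 0.05310630… = $451.4036…
Total = $8,500.00 + $1,360.0000 + $451.4036… = $10,311.40

$10,311.40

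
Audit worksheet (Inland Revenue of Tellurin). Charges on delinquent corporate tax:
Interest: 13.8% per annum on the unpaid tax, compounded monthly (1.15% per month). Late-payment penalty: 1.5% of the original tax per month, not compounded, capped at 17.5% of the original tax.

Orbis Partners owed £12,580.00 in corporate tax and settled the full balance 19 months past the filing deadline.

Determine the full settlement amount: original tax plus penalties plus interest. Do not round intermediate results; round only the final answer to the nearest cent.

£17,834.15

Penalty (uncapped): 19 × 1.5% × £12,580.00 = £3,585.30; cap = 17.5% × £12,580.00 = £2,201.50 → penalty = £2,201.50
Interest: £12,580.00 × ((1 + 0.0115)^19 − 1) = £12,580.00 × 0.2426587… = £3,052.6461…
Total = £12,580.00 + £2,201.5000 + £3,052.6461… = £17,834.15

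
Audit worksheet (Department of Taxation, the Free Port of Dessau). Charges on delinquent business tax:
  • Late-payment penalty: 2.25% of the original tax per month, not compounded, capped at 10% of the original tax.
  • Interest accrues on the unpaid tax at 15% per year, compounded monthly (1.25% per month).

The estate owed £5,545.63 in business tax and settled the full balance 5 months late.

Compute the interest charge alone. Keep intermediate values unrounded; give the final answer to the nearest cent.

Interest: £5,545.63 × ((1 + 0.0125)^5 − 1) = £5,545.63 × 0.0640822… = £355.3759…

£355.38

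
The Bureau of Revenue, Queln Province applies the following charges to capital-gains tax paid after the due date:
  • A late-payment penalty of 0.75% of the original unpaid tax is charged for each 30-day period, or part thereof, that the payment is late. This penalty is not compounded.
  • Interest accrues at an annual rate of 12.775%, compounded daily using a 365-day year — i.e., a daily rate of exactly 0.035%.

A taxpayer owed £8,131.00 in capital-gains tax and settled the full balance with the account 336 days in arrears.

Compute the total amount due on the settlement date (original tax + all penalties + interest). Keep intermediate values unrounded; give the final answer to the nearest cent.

Penalty periods: ⌈336/30⌉ = 12; penalty = 12 × 0.75% × £8,131.00 = £731.79
Interest: £8,131.00 × ((1 + 0.00035)^336 − 1) = £8,131.00 × 0.12477096… = £1,014.5127…
Total = £8,131.00 + £731.7900 + £1,014.5127… = £9,877.30

£9,877.30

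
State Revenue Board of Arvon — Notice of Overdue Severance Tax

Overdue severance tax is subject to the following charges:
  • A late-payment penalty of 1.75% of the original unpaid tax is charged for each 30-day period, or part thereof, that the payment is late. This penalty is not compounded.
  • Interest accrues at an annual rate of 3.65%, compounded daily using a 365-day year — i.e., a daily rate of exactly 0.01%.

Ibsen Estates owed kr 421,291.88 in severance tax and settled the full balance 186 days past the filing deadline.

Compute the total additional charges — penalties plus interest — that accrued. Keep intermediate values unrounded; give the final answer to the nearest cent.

Penalty periods: ⌈186/30⌉ = 7; penalty = 7 × 1.75% × kr 421,291.88 = kr 51,608.26…
Interest: kr 421,291.88 × ((1 + 0.0001)^186 − 1) = kr 421,291.88 × 0.01877311… = kr 7,908.9588…
Penalties + interest = kr 51,608.2553 + kr 7,908.9588… = kr 59,517.21

kr 59,517.21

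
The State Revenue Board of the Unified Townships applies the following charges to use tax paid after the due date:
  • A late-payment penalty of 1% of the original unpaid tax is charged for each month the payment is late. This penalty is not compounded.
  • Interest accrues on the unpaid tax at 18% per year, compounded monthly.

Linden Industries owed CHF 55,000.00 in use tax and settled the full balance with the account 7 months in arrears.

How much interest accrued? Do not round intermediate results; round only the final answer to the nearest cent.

Interest (18%/yr ÷ 12 = 1.5%/month): CHF 55,000.00 × ((1 + 0.015)^7 − 1) = CHF 6,041.4702…

CHF 6,041.47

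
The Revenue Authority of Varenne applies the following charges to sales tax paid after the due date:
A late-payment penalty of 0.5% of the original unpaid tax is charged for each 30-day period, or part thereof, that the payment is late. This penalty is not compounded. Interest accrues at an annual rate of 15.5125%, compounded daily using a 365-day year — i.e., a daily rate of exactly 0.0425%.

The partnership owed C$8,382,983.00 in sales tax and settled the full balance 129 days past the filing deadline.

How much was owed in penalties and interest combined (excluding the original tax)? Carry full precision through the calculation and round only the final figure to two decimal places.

C$681,900.62

Penalty periods: ⌈129/30⌉ = 5; penalty = 5 × 0.5% × C$8,382,983.00 = C$209,574.58…
Interest: C$8,382,983.00 × ((1 + 0.000425)^129 − 1) = C$8,382,983.00 × 0.05634343… = C$472,326.0404…
Penalties + interest = C$209,574.5750 + C$472,326.0404… = C$681,900.62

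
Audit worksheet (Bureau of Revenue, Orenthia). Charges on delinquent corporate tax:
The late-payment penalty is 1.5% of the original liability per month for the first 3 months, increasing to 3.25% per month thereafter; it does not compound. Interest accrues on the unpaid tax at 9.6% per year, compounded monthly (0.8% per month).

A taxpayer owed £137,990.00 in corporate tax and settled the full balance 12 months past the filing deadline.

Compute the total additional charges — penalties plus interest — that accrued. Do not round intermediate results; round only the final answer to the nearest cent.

Penalty, months 1–3: 3 × 1.5% × £137,990.00 = £6,209.55
Penalty, months 4–12: 9 × 3.25% × £137,990.00 = £40,362.08…
Interest: £137,990.00 × ((1 + 0.008)^12 − 1) = £137,990.00 × 0.1003387… = £13,845.7363…
Penalties + interest = £46,571.6250 + £13,845.7363… = £60,417.36

£60,417.36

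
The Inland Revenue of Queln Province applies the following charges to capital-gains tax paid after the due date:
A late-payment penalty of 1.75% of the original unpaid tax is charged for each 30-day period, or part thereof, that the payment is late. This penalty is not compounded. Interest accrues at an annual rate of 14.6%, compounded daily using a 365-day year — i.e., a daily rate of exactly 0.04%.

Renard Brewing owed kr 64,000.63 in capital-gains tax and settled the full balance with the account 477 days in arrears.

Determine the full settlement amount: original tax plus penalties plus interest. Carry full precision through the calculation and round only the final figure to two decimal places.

Penalty periods: ⌈477/30⌉ = 16; penalty = 16 × 1.75% × kr 64,000.63 = kr 17,920.18…
Interest: kr 64,000.63 × ((1 + 0.0004)^477 − 1) = kr 64,000.63 × 0.21017122… = kr 13,451.0902…
Total = kr 64,000.63 + kr 17,920.1764 + kr 13,451.0902… = kr 95,371.90

kr 95,371.90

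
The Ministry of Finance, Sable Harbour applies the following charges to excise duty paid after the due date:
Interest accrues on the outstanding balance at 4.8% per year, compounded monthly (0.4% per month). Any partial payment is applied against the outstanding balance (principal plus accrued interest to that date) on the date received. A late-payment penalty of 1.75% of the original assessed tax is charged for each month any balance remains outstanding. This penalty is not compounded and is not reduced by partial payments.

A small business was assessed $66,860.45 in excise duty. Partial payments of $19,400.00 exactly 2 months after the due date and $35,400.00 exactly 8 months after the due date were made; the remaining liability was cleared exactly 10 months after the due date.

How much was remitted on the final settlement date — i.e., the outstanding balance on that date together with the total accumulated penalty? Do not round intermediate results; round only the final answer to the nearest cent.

Balance at month 2: $66,860.4500 × (1 + 0.004)^2 = $67,396.4034…
After $19,400.00 payment: $67,396.4034… − $19,400.00 = $47,996.4034…
Balance at month 8: $47,996.4034… × (1 + 0.004)^6 = $49,159.8978…
After $35,400.00 payment: $49,159.8978… − $35,400.00 = $13,759.8978…
Balance at month 10: $13,759.8978… × (1 + 0.004)^2 = $13,870.1971…
Penalty: 10 × 1.75% × $66,860.45 = $11,700.58…
Final settlement = outstanding balance + penalty = $13,870.1971… + $11,700.58… = $25,570.78

$25,570.78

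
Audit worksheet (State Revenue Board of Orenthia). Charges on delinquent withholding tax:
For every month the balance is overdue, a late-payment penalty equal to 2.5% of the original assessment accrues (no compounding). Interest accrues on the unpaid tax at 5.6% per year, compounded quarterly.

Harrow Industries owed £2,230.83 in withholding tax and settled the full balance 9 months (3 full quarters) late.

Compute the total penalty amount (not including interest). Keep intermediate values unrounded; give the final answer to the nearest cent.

Late-payment penalty: 9 × 2.5% × £2,230.83 = £501.94…

£501.94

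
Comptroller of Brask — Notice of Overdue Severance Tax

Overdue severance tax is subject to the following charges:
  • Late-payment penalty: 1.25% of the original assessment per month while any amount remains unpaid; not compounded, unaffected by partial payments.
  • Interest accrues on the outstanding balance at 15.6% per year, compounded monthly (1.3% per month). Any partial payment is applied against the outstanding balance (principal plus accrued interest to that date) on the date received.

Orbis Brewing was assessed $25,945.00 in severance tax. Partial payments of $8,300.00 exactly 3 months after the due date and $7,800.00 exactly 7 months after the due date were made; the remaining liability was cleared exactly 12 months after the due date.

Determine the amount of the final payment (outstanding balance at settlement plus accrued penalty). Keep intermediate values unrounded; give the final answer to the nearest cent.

$16,542.96

Balance at month 3: $25,945.0000 × (1 + 0.013)^3 = $26,970.0661…
After $8,300.00 payment: $26,970.0661… − $8,300.00 = $18,670.0661…
Balance at month 7: $18,670.0661… × (1 + 0.013)^4 = $19,660.0056…
After $7,800.00 payment: $19,660.0056… − $7,800.00 = $11,860.0056…
Balance at month 12: $11,860.0056… × (1 + 0.013)^5 = $12,651.2116…
Penalty: 12 × 1.25% × $25,945.00 = $3,891.75
Final settlement = outstanding balance + penalty = $12,651.2116… + $3,891.75 = $16,542.96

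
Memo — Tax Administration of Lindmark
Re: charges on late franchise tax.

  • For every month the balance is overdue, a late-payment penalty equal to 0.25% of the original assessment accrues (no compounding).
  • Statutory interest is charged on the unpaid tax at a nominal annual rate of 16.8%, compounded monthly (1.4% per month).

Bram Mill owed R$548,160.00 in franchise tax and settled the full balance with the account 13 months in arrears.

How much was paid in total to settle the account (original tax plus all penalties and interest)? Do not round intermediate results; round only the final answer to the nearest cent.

Late-payment penalty = 0.25% × R$548,160.00 × 13 mo = R$17,815.20
Interest: R$548,160.00 × ((1 + 0.014)^13 − 1) = R$548,160.00 × 0.1981010… = R$108,591.0204…
Total = R$548,160.00 + R$17,815.2000 + R$108,591.0204… = R$674,566.22

R$674,566.22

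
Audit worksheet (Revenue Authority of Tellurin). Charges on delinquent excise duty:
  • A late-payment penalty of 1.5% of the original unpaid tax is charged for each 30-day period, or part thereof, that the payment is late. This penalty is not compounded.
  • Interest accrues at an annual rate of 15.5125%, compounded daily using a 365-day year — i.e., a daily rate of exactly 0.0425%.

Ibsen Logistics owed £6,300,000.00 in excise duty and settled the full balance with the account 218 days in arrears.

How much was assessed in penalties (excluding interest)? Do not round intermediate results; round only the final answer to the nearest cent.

Penalty periods: ⌈218/30⌉ = 8; penalty = 8 × 1.5% × £6,300,000.00 = £756,000.00

£756,000.00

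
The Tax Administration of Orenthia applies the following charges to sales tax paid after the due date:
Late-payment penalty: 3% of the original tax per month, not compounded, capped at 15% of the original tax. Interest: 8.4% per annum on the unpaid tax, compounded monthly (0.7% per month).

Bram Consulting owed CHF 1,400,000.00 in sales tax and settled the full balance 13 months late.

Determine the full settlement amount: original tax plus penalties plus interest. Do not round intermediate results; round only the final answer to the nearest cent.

CHF 1,742,890.57

Penalty (uncapped): 13 × 3% × CHF 1,400,000.00 = CHF 546,000.00; cap = 15% × CHF 1,400,000.00 = CHF 210,000.00 → penalty = CHF 210,000.00
Interest: CHF 1,400,000.00 × ((1 + 0.007)^13 − 1) = CHF 1,400,000.00 × 0.0949218… = CHF 132,890.5712…
Total = CHF 1,400,000.00 + CHF 210,000.0000 + CHF 132,890.5712… = CHF 1,742,890.57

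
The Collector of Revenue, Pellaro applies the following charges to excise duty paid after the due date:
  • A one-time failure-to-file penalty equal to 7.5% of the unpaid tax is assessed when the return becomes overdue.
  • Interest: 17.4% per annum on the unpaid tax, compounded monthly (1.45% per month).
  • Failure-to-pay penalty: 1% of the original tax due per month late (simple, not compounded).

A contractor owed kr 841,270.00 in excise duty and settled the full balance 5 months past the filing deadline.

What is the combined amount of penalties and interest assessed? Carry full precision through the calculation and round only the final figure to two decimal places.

kr 167,945.43

Failure-to-file penalty: 7.5% × kr 841,270.00 = kr 63,095.25
Failure-to-pay penalty: 5 × 1% × kr 841,270.00 = kr 42,063.50
Interest: kr 841,270.00 × ((1 + 0.0145)^5 − 1) = kr 841,270.00 × 0.0746332… = kr 62,786.6788…
Penalties + interest = kr 105,158.7500 + kr 62,786.6788… = kr 167,945.43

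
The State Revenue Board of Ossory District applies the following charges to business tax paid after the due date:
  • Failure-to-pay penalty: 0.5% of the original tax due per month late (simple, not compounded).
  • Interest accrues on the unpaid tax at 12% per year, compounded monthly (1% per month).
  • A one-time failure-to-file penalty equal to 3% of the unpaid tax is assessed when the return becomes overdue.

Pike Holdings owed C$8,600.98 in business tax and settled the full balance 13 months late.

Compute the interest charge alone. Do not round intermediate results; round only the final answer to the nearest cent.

C$1,187.74

Interest: C$8,600.98 × ((1 + 0.01)^13 − 1) = C$8,600.98 × 0.1380933… = C$1,187.7375…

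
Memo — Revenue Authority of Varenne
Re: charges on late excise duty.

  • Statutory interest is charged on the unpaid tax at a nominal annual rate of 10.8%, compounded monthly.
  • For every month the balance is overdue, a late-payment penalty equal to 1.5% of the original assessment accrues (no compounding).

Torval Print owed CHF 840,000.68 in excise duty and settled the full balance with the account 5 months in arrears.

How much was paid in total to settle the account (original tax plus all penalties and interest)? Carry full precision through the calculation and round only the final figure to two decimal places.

Late-payment penalty = 1.5% × CHF 840,000.68 × 5 mo = CHF 63,000.05…
Interest (10.8%/yr ÷ 12 = 0.9%/month): CHF 840,000.68 × ((1 + 0.009)^5 − 1) = CHF 38,486.5824…
Total = CHF 840,000.68 + CHF 63,000.0510 + CHF 38,486.5824… = CHF 941,487.31

CHF 941,487.31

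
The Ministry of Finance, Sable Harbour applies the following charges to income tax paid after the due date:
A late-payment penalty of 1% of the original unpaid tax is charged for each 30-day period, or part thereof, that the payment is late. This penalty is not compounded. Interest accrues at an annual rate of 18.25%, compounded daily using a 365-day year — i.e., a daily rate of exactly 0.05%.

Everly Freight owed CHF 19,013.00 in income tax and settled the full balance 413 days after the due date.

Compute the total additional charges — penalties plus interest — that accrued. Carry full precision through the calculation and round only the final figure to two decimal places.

Penalty periods: ⌈413/30⌉ = 14; penalty = 14 × 1% × CHF 19,013.00 = CHF 2,661.82
Interest: CHF 19,013.00 × ((1 + 0.0005)^413 − 1) = CHF 19,013.00 × 0.22930429… = CHF 4,359.7625…
Penalties + interest = CHF 2,661.8200 + CHF 4,359.7625… = CHF 7,021.58

CHF 7,021.58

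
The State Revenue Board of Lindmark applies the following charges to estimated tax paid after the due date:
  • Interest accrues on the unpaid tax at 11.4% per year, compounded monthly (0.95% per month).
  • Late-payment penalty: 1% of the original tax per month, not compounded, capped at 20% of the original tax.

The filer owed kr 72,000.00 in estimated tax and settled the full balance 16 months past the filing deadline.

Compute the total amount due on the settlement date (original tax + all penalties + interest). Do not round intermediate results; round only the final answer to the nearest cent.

kr 95,279.42

Penalty: 16 × 1% × kr 72,000.00 = kr 11,520.00 (below the 20% cap of kr 14,400.00)
Interest: kr 72,000.00 × ((1 + 0.0095)^16 − 1) = kr 72,000.00 × 0.1633253… = kr 11,759.4215…
Total = kr 72,000.00 + kr 11,520.0000 + kr 11,759.4215… = kr 95,279.42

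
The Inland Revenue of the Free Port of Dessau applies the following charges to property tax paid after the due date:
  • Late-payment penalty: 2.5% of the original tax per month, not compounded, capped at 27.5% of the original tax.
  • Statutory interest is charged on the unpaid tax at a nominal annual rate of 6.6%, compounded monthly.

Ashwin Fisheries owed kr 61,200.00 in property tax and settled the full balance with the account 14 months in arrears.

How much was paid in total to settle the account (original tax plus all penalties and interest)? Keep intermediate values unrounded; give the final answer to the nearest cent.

kr 82,914.63

Penalty (uncapped): 14 × 2.5% × kr 61,200.00 = kr 21,420.00; cap = 27.5% × kr 61,200.00 = kr 16,830.00 → penalty = kr 16,830.00
Interest (6.6%/yr ÷ 12 = 0.55%/month): kr 61,200.00 × ((1 + 0.0055)^14 − 1) = kr 4,884.6313…
Total = kr 61,200.00 + kr 16,830.0000 + kr 4,884.6313… = kr 82,914.63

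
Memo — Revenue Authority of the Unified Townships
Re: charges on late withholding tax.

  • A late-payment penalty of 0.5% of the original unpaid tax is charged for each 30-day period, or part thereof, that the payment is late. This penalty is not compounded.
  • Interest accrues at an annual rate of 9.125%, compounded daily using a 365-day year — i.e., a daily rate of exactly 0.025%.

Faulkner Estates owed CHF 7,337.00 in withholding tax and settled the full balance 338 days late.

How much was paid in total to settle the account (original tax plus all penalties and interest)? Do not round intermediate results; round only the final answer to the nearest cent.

CHF 8,424.06

Penalty periods: ⌈338/30⌉ = 12; penalty = 12 × 0.5% × CHF 7,337.00 = CHF 440.22
Interest: CHF 7,337.00 × ((1 + 0.00025)^338 − 1) = CHF 7,337.00 × 0.08816135… = CHF 646.8398…
Total = CHF 7,337.00 + CHF 440.2200 + CHF 646.8398… = CHF 8,424.06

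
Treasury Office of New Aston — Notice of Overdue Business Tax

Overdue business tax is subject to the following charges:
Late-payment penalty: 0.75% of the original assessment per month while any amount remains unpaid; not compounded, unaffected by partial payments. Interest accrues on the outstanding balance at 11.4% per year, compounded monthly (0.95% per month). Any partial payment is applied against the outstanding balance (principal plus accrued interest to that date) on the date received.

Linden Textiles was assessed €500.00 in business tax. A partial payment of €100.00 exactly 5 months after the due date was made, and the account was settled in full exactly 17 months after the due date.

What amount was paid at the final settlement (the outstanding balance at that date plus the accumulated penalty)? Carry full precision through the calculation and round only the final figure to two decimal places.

€538.92

Balance at month 5: €500.0000 × (1 + 0.0095)^5 = €524.2056…
After €100.00 payment: €524.2056… − €100.00 = €424.2056…
Balance at month 17: €424.2056… × (1 + 0.0095)^12 = €475.1735…
Penalty: 17 × 0.75% × €500.00 = €63.75
Final settlement = outstanding balance + penalty = €475.1735… + €63.75 = €538.92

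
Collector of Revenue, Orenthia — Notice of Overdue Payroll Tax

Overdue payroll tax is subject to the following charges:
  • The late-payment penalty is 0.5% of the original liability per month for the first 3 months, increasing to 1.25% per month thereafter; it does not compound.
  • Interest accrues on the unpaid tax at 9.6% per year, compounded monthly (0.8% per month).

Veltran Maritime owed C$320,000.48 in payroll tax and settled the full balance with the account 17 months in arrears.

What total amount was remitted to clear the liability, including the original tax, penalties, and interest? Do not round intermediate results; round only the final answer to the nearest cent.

Penalty, months 1–3: 3 × 0.5% × C$320,000.48 = C$4,800.01…
Penalty, months 4–17: 14 × 1.25% × C$320,000.48 = C$56,000.08…
Interest: C$320,000.48 × ((1 + 0.008)^17 − 1) = C$320,000.48 × 0.1450621… = C$46,419.9463…
Total = C$320,000.48 + C$60,800.0912 + C$46,419.9463… = C$427,220.52

C$427,220.52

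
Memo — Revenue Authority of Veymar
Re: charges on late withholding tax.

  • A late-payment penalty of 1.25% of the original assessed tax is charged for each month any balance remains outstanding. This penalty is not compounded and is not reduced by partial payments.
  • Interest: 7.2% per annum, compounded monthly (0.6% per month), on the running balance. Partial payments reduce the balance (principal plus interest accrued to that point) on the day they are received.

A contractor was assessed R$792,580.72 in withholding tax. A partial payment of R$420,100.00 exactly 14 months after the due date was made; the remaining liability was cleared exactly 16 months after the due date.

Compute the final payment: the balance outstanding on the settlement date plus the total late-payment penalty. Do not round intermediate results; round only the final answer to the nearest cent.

R$605,550.01

Balance at month 14: R$792,580.7200 × (1 + 0.006)^14 = R$861,817.3514…
After R$420,100.00 payment: R$861,817.3514… − R$420,100.00 = R$441,717.3514…
Balance at month 16: R$441,717.3514… × (1 + 0.006)^2 = R$447,033.8615…
Penalty: 16 × 1.25% × R$792,580.72 = R$158,516.14…
Final settlement = outstanding balance + penalty = R$447,033.8615… + R$158,516.14… = R$605,550.01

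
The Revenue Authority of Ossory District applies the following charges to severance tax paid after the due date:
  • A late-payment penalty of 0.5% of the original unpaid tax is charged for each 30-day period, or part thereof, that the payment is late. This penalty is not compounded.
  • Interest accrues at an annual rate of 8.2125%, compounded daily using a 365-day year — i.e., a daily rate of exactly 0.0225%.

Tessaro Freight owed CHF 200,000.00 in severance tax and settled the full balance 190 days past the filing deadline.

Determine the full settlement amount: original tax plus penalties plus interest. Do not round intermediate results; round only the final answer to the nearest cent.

Penalty periods: ⌈190/30⌉ = 7; penalty = 7 × 0.5% × CHF 200,000.00 = CHF 7,000.00
Interest: CHF 200,000.00 × ((1 + 0.000225)^190 − 1) = CHF 200,000.00 × 0.04367192… = CHF 8,734.3849…
Total = CHF 200,000.00 + CHF 7,000.0000 + CHF 8,734.3849… = CHF 215,734.38

CHF 215,734.38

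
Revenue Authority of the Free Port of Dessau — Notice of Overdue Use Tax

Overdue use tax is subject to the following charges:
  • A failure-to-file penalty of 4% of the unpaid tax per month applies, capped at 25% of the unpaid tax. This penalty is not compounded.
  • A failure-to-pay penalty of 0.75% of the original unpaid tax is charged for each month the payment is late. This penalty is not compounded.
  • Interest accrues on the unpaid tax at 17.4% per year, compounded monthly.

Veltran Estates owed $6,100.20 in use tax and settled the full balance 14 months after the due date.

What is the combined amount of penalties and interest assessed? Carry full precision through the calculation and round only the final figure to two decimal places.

$3,527.67

Failure-to-file: 14 × 4% × $6,100.20 = $3,416.11…, capped at 25% × $6,100.20 = $1,525.05
Failure-to-pay penalty = 0.75% × $6,100.20 × 14 mo = $640.52…
Interest (17.4%/yr ÷ 12 = 1.45%/month): $6,100.20 × ((1 + 0.0145)^14 − 1) = $1,362.1015…
Penalties + interest = $2,165.5710 + $1,362.1015… = $3,527.67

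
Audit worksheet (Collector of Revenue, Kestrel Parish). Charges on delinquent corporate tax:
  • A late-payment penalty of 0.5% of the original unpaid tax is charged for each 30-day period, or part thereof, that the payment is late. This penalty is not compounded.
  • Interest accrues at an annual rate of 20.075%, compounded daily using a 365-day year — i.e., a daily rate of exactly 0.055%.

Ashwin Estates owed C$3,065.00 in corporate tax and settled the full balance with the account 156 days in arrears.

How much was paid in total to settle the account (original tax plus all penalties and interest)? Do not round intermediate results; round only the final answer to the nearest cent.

Penalty periods: ⌈156/30⌉ = 6; penalty = 6 × 0.5% × C$3,065.00 = C$91.95
Interest: C$3,065.00 × ((1 + 0.00055)^156 − 1) = C$3,065.00 × 0.08956269… = C$274.5096…
Total = C$3,065.00 + C$91.9500 + C$274.5096… = C$3,431.46

C$3,431.46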